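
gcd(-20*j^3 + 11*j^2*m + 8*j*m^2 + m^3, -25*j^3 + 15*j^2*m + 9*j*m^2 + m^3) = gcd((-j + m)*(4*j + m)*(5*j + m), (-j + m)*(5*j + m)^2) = 5*j^2 - 4*j*m - m^2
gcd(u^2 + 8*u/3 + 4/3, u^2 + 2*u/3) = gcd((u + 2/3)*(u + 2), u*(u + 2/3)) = u + 2/3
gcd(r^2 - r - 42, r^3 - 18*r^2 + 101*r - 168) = r - 7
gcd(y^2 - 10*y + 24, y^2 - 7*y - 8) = 1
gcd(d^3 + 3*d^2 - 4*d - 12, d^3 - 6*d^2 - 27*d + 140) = 1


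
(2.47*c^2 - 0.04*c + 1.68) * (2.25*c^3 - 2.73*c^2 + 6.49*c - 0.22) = 5.5575*c^5 - 6.8331*c^4 + 19.9195*c^3 - 5.3894*c^2 + 10.912*c - 0.3696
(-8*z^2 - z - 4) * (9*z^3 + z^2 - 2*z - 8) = -72*z^5 - 17*z^4 - 21*z^3 + 62*z^2 + 16*z + 32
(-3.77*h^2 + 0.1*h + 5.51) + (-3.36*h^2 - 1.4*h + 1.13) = -7.13*h^2 - 1.3*h + 6.64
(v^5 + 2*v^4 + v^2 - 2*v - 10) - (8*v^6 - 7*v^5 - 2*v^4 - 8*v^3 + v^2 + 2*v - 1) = -8*v^6 + 8*v^5 + 4*v^4 + 8*v^3 - 4*v - 9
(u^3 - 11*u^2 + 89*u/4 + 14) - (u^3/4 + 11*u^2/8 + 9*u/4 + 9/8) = 3*u^3/4 - 99*u^2/8 + 20*u + 103/8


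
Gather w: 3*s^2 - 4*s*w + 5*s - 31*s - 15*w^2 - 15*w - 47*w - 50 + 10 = 3*s^2 - 26*s - 15*w^2 + w*(-4*s - 62) - 40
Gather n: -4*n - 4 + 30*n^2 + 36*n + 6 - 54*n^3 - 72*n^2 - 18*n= -54*n^3 - 42*n^2 + 14*n + 2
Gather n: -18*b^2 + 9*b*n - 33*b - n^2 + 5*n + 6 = -18*b^2 - 33*b - n^2 + n*(9*b + 5) + 6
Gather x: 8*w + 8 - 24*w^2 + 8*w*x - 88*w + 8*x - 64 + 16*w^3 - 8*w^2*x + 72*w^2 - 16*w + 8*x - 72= 16*w^3 + 48*w^2 - 96*w + x*(-8*w^2 + 8*w + 16) - 128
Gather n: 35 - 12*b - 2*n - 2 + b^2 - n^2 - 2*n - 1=b^2 - 12*b - n^2 - 4*n + 32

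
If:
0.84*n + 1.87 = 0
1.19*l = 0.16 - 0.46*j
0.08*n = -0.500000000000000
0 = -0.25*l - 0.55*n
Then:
No Solution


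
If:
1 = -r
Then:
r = -1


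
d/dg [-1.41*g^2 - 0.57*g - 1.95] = -2.82*g - 0.57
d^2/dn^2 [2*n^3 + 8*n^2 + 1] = 12*n + 16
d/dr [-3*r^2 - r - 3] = -6*r - 1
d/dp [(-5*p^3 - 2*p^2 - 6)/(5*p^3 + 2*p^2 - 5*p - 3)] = (50*p^3 + 145*p^2 + 36*p - 30)/(25*p^6 + 20*p^5 - 46*p^4 - 50*p^3 + 13*p^2 + 30*p + 9)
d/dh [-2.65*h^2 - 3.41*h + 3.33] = -5.3*h - 3.41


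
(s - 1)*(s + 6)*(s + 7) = s^3 + 12*s^2 + 29*s - 42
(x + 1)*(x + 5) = x^2 + 6*x + 5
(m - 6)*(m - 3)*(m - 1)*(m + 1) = m^4 - 9*m^3 + 17*m^2 + 9*m - 18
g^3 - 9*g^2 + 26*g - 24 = (g - 4)*(g - 3)*(g - 2)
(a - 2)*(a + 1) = a^2 - a - 2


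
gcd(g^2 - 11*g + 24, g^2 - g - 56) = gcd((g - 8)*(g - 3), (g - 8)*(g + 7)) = g - 8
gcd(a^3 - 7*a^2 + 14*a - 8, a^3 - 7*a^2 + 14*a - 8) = a^3 - 7*a^2 + 14*a - 8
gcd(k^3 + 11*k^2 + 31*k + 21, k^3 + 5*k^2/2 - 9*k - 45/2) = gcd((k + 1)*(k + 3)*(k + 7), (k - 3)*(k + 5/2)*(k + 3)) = k + 3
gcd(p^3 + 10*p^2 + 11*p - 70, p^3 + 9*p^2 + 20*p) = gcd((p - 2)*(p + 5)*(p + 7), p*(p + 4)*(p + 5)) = p + 5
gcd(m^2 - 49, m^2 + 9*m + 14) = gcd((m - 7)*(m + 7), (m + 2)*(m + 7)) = m + 7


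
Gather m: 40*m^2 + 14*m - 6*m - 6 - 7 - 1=40*m^2 + 8*m - 14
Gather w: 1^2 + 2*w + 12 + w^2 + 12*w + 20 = w^2 + 14*w + 33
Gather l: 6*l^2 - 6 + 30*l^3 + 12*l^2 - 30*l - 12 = 30*l^3 + 18*l^2 - 30*l - 18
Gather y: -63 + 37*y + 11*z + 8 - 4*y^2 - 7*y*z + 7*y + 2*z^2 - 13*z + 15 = -4*y^2 + y*(44 - 7*z) + 2*z^2 - 2*z - 40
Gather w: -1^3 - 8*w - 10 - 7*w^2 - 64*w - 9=-7*w^2 - 72*w - 20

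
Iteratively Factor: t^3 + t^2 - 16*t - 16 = (t + 1)*(t^2 - 16) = (t + 1)*(t + 4)*(t - 4)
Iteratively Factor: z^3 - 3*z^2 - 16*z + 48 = (z - 3)*(z^2 - 16) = (z - 3)*(z + 4)*(z - 4)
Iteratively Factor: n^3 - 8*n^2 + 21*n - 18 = (n - 3)*(n^2 - 5*n + 6) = (n - 3)*(n - 2)*(n - 3)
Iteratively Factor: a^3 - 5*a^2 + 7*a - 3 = (a - 3)*(a^2 - 2*a + 1) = (a - 3)*(a - 1)*(a - 1)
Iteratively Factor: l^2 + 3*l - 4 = (l - 1)*(l + 4)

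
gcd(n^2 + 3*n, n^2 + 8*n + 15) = n + 3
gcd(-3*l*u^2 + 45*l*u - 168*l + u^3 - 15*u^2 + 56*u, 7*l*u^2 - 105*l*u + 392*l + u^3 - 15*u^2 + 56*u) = u^2 - 15*u + 56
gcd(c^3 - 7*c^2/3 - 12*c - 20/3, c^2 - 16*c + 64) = 1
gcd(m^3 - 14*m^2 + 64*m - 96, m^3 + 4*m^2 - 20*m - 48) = m - 4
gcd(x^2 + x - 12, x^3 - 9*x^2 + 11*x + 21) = x - 3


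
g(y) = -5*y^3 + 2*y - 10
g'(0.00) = 2.00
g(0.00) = -10.00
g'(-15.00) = -3373.00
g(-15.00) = 16835.00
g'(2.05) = -61.04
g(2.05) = -48.98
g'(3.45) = -176.54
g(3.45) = -208.42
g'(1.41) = -27.82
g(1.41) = -21.20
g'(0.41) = -0.52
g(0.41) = -9.52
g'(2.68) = -105.74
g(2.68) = -100.88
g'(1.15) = -17.84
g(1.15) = -15.30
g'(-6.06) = -548.85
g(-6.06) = 1090.61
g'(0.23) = 1.21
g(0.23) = -9.60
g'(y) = 2 - 15*y^2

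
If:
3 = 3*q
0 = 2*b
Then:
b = 0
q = 1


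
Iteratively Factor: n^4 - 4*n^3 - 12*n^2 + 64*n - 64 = (n + 4)*(n^3 - 8*n^2 + 20*n - 16) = (n - 2)*(n + 4)*(n^2 - 6*n + 8) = (n - 4)*(n - 2)*(n + 4)*(n - 2)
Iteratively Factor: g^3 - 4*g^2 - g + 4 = (g - 1)*(g^2 - 3*g - 4) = (g - 4)*(g - 1)*(g + 1)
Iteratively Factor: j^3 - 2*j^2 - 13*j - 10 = (j - 5)*(j^2 + 3*j + 2) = (j - 5)*(j + 1)*(j + 2)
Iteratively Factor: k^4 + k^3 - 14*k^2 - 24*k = (k + 3)*(k^3 - 2*k^2 - 8*k) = (k - 4)*(k + 3)*(k^2 + 2*k) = (k - 4)*(k + 2)*(k + 3)*(k)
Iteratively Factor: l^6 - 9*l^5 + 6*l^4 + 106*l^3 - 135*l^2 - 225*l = (l + 3)*(l^5 - 12*l^4 + 42*l^3 - 20*l^2 - 75*l) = (l + 1)*(l + 3)*(l^4 - 13*l^3 + 55*l^2 - 75*l) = (l - 5)*(l + 1)*(l + 3)*(l^3 - 8*l^2 + 15*l) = (l - 5)^2*(l + 1)*(l + 3)*(l^2 - 3*l) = l*(l - 5)^2*(l + 1)*(l + 3)*(l - 3)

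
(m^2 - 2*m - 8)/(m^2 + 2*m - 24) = (m + 2)/(m + 6)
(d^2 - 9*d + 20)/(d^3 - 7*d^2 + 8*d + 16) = (d - 5)/(d^2 - 3*d - 4)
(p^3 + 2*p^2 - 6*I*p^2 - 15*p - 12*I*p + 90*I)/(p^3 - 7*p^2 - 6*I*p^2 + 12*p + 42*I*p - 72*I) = (p + 5)/(p - 4)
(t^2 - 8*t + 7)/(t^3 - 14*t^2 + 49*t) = (t - 1)/(t*(t - 7))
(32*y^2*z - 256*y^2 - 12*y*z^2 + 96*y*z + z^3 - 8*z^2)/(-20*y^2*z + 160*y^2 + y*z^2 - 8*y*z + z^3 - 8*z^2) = (-8*y + z)/(5*y + z)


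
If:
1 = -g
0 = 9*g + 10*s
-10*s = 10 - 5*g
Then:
No Solution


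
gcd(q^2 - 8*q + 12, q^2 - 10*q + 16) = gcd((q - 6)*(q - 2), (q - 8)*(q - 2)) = q - 2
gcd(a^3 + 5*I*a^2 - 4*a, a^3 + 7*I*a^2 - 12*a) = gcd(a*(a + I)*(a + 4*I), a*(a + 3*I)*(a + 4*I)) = a^2 + 4*I*a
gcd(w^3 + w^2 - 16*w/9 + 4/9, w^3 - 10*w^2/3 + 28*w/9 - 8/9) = w - 2/3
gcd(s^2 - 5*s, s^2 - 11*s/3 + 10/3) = 1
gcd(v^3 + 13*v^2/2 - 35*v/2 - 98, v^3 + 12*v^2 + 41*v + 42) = v + 7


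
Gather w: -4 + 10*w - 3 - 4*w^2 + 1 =-4*w^2 + 10*w - 6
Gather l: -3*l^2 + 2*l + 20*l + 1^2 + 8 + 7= -3*l^2 + 22*l + 16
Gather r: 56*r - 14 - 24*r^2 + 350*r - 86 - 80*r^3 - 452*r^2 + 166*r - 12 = -80*r^3 - 476*r^2 + 572*r - 112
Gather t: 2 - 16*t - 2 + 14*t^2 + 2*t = 14*t^2 - 14*t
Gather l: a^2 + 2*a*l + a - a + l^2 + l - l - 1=a^2 + 2*a*l + l^2 - 1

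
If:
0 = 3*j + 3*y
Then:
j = -y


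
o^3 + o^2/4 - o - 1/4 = (o - 1)*(o + 1/4)*(o + 1)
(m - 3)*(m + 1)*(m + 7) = m^3 + 5*m^2 - 17*m - 21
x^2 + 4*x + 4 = (x + 2)^2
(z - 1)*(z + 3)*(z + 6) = z^3 + 8*z^2 + 9*z - 18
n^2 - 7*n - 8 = (n - 8)*(n + 1)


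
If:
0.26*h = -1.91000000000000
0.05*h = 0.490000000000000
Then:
No Solution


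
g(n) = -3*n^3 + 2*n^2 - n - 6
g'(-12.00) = -1345.00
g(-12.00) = 5478.00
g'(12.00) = -1249.00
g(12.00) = -4914.00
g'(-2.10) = -49.09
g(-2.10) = 32.70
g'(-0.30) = -3.01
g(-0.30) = -5.44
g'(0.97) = -5.59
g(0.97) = -7.83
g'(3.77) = -113.84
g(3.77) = -142.09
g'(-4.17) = -174.18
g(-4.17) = 250.48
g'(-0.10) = -1.49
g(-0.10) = -5.88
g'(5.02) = -207.72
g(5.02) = -340.14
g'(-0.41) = -4.15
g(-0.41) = -5.05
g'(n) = -9*n^2 + 4*n - 1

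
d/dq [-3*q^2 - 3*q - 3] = -6*q - 3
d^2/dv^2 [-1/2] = 0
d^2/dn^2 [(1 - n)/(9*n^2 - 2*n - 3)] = 2*(4*(n - 1)*(9*n - 1)^2 + (27*n - 11)*(-9*n^2 + 2*n + 3))/(-9*n^2 + 2*n + 3)^3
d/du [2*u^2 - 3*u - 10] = 4*u - 3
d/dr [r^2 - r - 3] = 2*r - 1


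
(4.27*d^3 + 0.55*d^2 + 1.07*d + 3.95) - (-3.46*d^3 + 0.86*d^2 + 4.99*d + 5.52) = 7.73*d^3 - 0.31*d^2 - 3.92*d - 1.57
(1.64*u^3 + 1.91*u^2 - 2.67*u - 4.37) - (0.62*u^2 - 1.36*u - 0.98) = 1.64*u^3 + 1.29*u^2 - 1.31*u - 3.39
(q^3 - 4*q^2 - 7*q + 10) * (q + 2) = q^4 - 2*q^3 - 15*q^2 - 4*q + 20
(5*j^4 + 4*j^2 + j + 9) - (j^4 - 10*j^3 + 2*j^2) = 4*j^4 + 10*j^3 + 2*j^2 + j + 9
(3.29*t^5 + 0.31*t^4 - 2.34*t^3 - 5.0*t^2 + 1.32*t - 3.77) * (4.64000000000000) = 15.2656*t^5 + 1.4384*t^4 - 10.8576*t^3 - 23.2*t^2 + 6.1248*t - 17.4928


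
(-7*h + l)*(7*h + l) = -49*h^2 + l^2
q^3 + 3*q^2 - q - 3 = (q - 1)*(q + 1)*(q + 3)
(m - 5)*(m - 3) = m^2 - 8*m + 15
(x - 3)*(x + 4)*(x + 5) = x^3 + 6*x^2 - 7*x - 60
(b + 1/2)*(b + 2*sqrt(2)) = b^2 + b/2 + 2*sqrt(2)*b + sqrt(2)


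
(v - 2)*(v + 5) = v^2 + 3*v - 10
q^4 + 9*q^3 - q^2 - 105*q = q*(q - 3)*(q + 5)*(q + 7)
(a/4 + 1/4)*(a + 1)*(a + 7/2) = a^3/4 + 11*a^2/8 + 2*a + 7/8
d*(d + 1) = d^2 + d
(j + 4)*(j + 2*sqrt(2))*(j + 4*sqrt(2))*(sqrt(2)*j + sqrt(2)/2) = sqrt(2)*j^4 + 9*sqrt(2)*j^3/2 + 12*j^3 + 18*sqrt(2)*j^2 + 54*j^2 + 24*j + 72*sqrt(2)*j + 32*sqrt(2)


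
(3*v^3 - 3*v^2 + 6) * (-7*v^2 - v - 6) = -21*v^5 + 18*v^4 - 15*v^3 - 24*v^2 - 6*v - 36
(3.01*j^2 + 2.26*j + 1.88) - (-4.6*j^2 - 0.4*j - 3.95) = 7.61*j^2 + 2.66*j + 5.83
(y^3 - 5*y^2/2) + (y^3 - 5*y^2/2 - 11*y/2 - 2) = 2*y^3 - 5*y^2 - 11*y/2 - 2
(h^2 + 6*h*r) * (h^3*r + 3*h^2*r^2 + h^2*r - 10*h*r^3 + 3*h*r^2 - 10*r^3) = h^5*r + 9*h^4*r^2 + h^4*r + 8*h^3*r^3 + 9*h^3*r^2 - 60*h^2*r^4 + 8*h^2*r^3 - 60*h*r^4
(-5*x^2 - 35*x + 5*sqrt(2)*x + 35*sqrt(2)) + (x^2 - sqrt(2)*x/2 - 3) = -4*x^2 - 35*x + 9*sqrt(2)*x/2 - 3 + 35*sqrt(2)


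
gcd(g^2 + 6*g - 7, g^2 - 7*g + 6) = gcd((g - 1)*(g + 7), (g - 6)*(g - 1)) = g - 1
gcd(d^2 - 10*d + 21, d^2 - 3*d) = d - 3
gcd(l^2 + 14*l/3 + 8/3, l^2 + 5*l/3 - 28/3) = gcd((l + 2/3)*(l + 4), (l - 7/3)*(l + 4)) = l + 4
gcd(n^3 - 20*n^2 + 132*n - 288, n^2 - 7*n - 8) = n - 8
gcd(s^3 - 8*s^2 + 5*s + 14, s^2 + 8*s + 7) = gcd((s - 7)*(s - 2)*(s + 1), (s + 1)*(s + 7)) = s + 1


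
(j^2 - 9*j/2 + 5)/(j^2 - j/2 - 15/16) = 8*(-2*j^2 + 9*j - 10)/(-16*j^2 + 8*j + 15)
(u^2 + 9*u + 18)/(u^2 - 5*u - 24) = (u + 6)/(u - 8)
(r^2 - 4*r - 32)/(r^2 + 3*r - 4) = (r - 8)/(r - 1)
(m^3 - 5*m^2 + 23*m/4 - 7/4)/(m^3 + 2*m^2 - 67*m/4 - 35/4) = (2*m^2 - 3*m + 1)/(2*m^2 + 11*m + 5)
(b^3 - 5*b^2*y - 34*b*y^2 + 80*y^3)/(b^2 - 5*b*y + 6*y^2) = (-b^2 + 3*b*y + 40*y^2)/(-b + 3*y)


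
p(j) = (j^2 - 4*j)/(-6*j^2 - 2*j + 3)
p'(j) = (2*j - 4)/(-6*j^2 - 2*j + 3) + (12*j + 2)*(j^2 - 4*j)/(-6*j^2 - 2*j + 3)^2 = 2*(-13*j^2 + 3*j - 6)/(36*j^4 + 24*j^3 - 32*j^2 - 12*j + 9)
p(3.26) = 0.04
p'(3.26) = -0.06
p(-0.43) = 0.69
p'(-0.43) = -2.56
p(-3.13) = -0.45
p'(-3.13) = -0.12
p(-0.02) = 0.03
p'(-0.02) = -1.31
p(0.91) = 0.74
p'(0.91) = -1.96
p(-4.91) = -0.33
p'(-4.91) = -0.04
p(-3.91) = -0.38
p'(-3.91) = -0.07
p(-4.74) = -0.34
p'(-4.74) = -0.04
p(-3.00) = -0.47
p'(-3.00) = -0.13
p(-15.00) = -0.22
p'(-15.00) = 0.00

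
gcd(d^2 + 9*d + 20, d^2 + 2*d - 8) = d + 4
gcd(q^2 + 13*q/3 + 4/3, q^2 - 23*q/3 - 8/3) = q + 1/3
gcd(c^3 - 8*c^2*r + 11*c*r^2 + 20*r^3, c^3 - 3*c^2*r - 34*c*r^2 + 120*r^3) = c^2 - 9*c*r + 20*r^2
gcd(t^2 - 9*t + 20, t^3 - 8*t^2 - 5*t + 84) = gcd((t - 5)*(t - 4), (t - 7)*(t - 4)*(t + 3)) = t - 4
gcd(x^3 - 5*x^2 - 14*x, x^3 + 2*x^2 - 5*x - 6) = 1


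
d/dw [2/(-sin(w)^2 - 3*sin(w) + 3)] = 2*(2*sin(w) + 3)*cos(w)/(sin(w)^2 + 3*sin(w) - 3)^2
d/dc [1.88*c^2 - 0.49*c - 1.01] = 3.76*c - 0.49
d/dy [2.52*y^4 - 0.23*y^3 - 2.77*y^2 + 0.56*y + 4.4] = 10.08*y^3 - 0.69*y^2 - 5.54*y + 0.56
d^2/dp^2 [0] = 0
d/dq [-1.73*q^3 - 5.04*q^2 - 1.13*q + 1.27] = -5.19*q^2 - 10.08*q - 1.13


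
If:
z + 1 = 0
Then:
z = -1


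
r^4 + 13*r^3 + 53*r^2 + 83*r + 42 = (r + 1)*(r + 2)*(r + 3)*(r + 7)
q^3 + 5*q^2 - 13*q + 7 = (q - 1)^2*(q + 7)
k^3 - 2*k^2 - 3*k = k*(k - 3)*(k + 1)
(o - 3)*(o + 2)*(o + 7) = o^3 + 6*o^2 - 13*o - 42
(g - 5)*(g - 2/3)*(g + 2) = g^3 - 11*g^2/3 - 8*g + 20/3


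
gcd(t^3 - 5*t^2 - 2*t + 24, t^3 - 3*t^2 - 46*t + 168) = t - 4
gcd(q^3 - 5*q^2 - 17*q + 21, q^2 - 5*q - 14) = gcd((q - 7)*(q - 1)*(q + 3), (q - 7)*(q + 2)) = q - 7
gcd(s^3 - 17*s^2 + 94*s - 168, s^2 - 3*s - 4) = s - 4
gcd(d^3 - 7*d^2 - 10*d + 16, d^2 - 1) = d - 1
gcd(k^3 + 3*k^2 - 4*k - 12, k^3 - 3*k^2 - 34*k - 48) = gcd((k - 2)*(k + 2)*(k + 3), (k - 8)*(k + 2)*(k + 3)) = k^2 + 5*k + 6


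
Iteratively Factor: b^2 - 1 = (b - 1)*(b + 1)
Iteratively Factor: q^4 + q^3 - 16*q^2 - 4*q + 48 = (q - 2)*(q^3 + 3*q^2 - 10*q - 24) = (q - 2)*(q + 2)*(q^2 + q - 12) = (q - 3)*(q - 2)*(q + 2)*(q + 4)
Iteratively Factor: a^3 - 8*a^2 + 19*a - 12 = (a - 3)*(a^2 - 5*a + 4) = (a - 4)*(a - 3)*(a - 1)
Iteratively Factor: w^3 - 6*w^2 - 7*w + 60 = (w - 4)*(w^2 - 2*w - 15) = (w - 5)*(w - 4)*(w + 3)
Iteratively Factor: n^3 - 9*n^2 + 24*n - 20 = (n - 5)*(n^2 - 4*n + 4) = (n - 5)*(n - 2)*(n - 2)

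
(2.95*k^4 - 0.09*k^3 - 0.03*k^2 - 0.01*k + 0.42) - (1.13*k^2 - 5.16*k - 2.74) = 2.95*k^4 - 0.09*k^3 - 1.16*k^2 + 5.15*k + 3.16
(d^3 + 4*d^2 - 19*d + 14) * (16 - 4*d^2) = -4*d^5 - 16*d^4 + 92*d^3 + 8*d^2 - 304*d + 224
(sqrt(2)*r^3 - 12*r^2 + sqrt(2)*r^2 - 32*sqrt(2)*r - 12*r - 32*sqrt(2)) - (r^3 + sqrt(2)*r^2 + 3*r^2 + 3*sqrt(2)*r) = -r^3 + sqrt(2)*r^3 - 15*r^2 - 35*sqrt(2)*r - 12*r - 32*sqrt(2)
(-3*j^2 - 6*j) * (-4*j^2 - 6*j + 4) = 12*j^4 + 42*j^3 + 24*j^2 - 24*j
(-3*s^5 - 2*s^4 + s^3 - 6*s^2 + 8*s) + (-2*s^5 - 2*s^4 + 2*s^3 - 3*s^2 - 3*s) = -5*s^5 - 4*s^4 + 3*s^3 - 9*s^2 + 5*s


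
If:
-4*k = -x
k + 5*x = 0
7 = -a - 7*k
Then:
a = -7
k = 0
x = 0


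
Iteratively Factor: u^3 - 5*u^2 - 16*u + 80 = (u - 4)*(u^2 - u - 20) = (u - 5)*(u - 4)*(u + 4)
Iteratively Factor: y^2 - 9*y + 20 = (y - 4)*(y - 5)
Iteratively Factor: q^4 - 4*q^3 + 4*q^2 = (q - 2)*(q^3 - 2*q^2) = q*(q - 2)*(q^2 - 2*q) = q^2*(q - 2)*(q - 2)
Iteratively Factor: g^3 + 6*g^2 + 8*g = (g + 2)*(g^2 + 4*g) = g*(g + 2)*(g + 4)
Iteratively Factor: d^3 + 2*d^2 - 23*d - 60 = (d - 5)*(d^2 + 7*d + 12) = (d - 5)*(d + 3)*(d + 4)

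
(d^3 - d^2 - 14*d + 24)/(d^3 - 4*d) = (d^2 + d - 12)/(d*(d + 2))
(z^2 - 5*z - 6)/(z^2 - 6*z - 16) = (-z^2 + 5*z + 6)/(-z^2 + 6*z + 16)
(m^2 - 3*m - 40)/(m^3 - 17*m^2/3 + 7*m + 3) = 3*(m^2 - 3*m - 40)/(3*m^3 - 17*m^2 + 21*m + 9)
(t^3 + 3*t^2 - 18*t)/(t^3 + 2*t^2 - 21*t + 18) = t/(t - 1)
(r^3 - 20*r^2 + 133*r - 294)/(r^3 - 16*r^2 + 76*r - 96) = (r^2 - 14*r + 49)/(r^2 - 10*r + 16)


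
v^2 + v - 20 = (v - 4)*(v + 5)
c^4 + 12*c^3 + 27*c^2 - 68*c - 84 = (c - 2)*(c + 1)*(c + 6)*(c + 7)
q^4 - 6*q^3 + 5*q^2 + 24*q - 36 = (q - 3)^2*(q - 2)*(q + 2)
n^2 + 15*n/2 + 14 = (n + 7/2)*(n + 4)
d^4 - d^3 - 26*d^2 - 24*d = d*(d - 6)*(d + 1)*(d + 4)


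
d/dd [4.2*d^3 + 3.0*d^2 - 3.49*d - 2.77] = 12.6*d^2 + 6.0*d - 3.49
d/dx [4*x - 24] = 4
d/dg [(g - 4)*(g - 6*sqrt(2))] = 2*g - 6*sqrt(2) - 4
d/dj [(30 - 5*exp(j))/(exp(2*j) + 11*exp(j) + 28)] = 5*((exp(j) - 6)*(2*exp(j) + 11) - exp(2*j) - 11*exp(j) - 28)*exp(j)/(exp(2*j) + 11*exp(j) + 28)^2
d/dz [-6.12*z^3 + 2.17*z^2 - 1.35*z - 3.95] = -18.36*z^2 + 4.34*z - 1.35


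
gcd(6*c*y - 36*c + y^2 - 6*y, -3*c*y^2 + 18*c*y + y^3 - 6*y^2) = y - 6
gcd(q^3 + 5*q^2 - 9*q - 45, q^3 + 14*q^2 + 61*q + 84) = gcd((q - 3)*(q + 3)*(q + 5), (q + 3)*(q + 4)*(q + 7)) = q + 3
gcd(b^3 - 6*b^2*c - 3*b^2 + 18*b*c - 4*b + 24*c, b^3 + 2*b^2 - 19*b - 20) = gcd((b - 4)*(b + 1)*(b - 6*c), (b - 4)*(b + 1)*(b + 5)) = b^2 - 3*b - 4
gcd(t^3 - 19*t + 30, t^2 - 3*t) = t - 3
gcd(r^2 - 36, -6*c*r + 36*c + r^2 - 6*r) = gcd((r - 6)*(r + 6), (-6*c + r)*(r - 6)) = r - 6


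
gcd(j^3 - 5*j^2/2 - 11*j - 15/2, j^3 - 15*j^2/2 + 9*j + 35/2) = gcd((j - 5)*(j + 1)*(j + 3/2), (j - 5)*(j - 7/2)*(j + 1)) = j^2 - 4*j - 5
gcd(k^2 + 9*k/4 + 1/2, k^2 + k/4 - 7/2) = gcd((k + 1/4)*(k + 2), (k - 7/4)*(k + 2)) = k + 2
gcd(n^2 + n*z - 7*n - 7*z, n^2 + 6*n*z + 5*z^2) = n + z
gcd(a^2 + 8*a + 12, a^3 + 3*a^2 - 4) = a + 2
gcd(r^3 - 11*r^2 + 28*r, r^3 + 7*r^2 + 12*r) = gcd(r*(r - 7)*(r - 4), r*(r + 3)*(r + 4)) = r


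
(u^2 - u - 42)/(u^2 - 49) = (u + 6)/(u + 7)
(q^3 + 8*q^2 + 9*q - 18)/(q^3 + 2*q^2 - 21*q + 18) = (q + 3)/(q - 3)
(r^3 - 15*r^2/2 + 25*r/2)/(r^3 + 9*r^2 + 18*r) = (2*r^2 - 15*r + 25)/(2*(r^2 + 9*r + 18))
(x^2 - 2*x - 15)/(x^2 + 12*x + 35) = (x^2 - 2*x - 15)/(x^2 + 12*x + 35)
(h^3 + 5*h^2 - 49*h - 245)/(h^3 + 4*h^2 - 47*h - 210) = (h + 7)/(h + 6)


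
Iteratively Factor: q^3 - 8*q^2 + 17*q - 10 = (q - 1)*(q^2 - 7*q + 10) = (q - 2)*(q - 1)*(q - 5)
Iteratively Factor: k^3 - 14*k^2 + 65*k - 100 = (k - 5)*(k^2 - 9*k + 20) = (k - 5)^2*(k - 4)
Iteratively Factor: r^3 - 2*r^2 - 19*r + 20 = (r - 5)*(r^2 + 3*r - 4) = (r - 5)*(r + 4)*(r - 1)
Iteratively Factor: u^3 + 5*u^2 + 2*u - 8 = (u + 4)*(u^2 + u - 2) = (u - 1)*(u + 4)*(u + 2)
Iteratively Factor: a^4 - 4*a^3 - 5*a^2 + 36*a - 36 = (a - 2)*(a^3 - 2*a^2 - 9*a + 18) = (a - 2)*(a + 3)*(a^2 - 5*a + 6) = (a - 3)*(a - 2)*(a + 3)*(a - 2)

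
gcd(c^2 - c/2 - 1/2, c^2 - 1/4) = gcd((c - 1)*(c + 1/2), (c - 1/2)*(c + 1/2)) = c + 1/2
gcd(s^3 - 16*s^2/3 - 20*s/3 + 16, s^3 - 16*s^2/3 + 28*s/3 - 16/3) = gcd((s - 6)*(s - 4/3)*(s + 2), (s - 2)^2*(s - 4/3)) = s - 4/3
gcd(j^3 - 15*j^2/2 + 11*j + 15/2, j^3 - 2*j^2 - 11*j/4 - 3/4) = j^2 - 5*j/2 - 3/2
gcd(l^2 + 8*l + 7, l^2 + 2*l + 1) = l + 1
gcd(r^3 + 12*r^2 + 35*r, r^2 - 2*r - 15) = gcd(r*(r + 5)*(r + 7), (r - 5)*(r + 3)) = 1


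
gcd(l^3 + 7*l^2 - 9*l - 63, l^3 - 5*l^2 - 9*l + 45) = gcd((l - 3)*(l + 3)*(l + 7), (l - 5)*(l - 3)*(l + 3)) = l^2 - 9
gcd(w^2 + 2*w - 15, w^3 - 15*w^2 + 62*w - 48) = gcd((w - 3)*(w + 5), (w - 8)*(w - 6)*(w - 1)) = 1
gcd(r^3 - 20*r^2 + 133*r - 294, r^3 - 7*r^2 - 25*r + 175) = r - 7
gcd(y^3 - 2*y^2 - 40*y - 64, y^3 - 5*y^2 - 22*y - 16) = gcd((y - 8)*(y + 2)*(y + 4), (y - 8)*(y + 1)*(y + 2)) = y^2 - 6*y - 16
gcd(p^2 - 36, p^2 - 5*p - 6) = p - 6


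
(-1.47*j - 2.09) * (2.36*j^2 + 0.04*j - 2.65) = -3.4692*j^3 - 4.9912*j^2 + 3.8119*j + 5.5385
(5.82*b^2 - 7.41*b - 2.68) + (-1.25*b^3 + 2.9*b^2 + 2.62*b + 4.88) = -1.25*b^3 + 8.72*b^2 - 4.79*b + 2.2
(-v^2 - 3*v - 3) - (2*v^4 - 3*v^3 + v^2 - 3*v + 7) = -2*v^4 + 3*v^3 - 2*v^2 - 10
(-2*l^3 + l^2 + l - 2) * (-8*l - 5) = 16*l^4 + 2*l^3 - 13*l^2 + 11*l + 10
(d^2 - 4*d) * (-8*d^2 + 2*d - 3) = -8*d^4 + 34*d^3 - 11*d^2 + 12*d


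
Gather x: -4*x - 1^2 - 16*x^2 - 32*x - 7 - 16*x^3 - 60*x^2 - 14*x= -16*x^3 - 76*x^2 - 50*x - 8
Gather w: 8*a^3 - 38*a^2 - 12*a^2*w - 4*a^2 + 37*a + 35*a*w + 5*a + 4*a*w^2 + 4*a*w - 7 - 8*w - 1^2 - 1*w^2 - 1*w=8*a^3 - 42*a^2 + 42*a + w^2*(4*a - 1) + w*(-12*a^2 + 39*a - 9) - 8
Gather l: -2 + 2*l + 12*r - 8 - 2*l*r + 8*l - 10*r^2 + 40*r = l*(10 - 2*r) - 10*r^2 + 52*r - 10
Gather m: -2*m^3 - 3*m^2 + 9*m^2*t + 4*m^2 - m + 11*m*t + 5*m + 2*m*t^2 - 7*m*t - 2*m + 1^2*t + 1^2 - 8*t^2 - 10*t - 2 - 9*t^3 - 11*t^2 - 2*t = -2*m^3 + m^2*(9*t + 1) + m*(2*t^2 + 4*t + 2) - 9*t^3 - 19*t^2 - 11*t - 1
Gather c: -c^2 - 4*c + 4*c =-c^2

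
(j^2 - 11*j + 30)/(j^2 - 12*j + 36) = (j - 5)/(j - 6)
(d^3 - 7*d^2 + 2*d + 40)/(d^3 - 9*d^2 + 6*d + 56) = (d - 5)/(d - 7)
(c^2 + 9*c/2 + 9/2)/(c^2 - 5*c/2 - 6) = (c + 3)/(c - 4)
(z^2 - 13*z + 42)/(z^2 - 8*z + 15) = (z^2 - 13*z + 42)/(z^2 - 8*z + 15)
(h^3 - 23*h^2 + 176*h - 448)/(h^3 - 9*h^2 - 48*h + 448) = (h - 7)/(h + 7)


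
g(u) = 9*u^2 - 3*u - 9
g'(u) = 18*u - 3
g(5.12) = 211.57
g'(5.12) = 89.16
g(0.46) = -8.48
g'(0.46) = 5.28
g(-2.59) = 59.14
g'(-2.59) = -49.62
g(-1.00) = 3.00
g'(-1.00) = -21.00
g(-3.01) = 81.57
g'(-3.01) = -57.18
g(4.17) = 134.99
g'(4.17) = 72.06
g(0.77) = -5.97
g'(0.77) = 10.86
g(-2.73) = 66.27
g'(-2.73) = -52.14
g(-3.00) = 81.00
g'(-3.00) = -57.00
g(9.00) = 693.00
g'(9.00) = 159.00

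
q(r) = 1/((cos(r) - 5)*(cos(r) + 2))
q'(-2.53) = 0.06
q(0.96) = -0.09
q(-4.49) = -0.11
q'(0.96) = -0.01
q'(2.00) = -0.05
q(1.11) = -0.09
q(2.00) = -0.12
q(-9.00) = -0.16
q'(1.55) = -0.03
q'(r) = sin(r)/((cos(r) - 5)*(cos(r) + 2)^2) + sin(r)/((cos(r) - 5)^2*(cos(r) + 2))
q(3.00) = -0.17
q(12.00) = -0.08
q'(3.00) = -0.02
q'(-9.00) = 0.05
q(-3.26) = -0.17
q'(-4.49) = -0.04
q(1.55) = -0.10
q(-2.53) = -0.15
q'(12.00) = 0.01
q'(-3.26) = -0.02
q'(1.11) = -0.02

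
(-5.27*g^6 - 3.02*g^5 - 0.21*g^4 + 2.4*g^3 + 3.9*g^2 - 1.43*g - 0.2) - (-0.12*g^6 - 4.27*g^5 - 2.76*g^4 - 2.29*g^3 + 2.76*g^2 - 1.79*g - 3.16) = -5.15*g^6 + 1.25*g^5 + 2.55*g^4 + 4.69*g^3 + 1.14*g^2 + 0.36*g + 2.96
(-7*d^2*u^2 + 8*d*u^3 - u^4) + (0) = -7*d^2*u^2 + 8*d*u^3 - u^4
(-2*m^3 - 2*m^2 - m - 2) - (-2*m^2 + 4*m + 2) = -2*m^3 - 5*m - 4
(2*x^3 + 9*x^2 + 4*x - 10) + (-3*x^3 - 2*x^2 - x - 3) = -x^3 + 7*x^2 + 3*x - 13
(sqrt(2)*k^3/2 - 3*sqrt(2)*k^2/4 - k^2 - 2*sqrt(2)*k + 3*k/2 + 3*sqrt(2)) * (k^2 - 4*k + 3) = sqrt(2)*k^5/2 - 11*sqrt(2)*k^4/4 - k^4 + 5*sqrt(2)*k^3/2 + 11*k^3/2 - 9*k^2 + 35*sqrt(2)*k^2/4 - 18*sqrt(2)*k + 9*k/2 + 9*sqrt(2)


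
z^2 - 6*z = z*(z - 6)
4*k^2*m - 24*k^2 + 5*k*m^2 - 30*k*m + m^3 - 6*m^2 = (k + m)*(4*k + m)*(m - 6)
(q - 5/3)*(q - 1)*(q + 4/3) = q^3 - 4*q^2/3 - 17*q/9 + 20/9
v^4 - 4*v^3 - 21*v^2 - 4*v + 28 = (v - 7)*(v - 1)*(v + 2)^2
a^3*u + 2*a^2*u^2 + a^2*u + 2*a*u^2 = a*(a + 2*u)*(a*u + u)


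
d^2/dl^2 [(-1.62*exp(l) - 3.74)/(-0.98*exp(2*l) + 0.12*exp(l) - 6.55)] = (1.555848*exp(4*l) + 14.558096*exp(3*l) - 63.712152*exp(2*l) - 94.701064*exp(l) + 72.44169)*exp(l)/(0.941192*exp(6*l) - 0.345744*exp(5*l) + 18.914196*exp(4*l) - 4.623408*exp(3*l) + 126.41631*exp(2*l) - 15.4449*exp(l) + 281.011375)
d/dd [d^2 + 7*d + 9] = 2*d + 7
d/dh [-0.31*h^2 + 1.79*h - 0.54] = 1.79 - 0.62*h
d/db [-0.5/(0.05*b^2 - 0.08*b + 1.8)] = (0.05*b - 0.04)/(0.05*b^2 - 0.08*b + 1.8)^2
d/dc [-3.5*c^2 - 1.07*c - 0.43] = -7.0*c - 1.07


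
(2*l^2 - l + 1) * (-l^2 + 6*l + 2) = -2*l^4 + 13*l^3 - 3*l^2 + 4*l + 2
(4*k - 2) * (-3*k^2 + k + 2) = -12*k^3 + 10*k^2 + 6*k - 4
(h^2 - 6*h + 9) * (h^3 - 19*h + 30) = h^5 - 6*h^4 - 10*h^3 + 144*h^2 - 351*h + 270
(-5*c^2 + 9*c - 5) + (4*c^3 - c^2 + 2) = 4*c^3 - 6*c^2 + 9*c - 3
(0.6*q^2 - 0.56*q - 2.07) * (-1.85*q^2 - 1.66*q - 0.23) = -1.11*q^4 + 0.0400000000000004*q^3 + 4.6211*q^2 + 3.565*q + 0.4761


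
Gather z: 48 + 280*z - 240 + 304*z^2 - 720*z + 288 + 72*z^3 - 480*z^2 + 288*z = 72*z^3 - 176*z^2 - 152*z + 96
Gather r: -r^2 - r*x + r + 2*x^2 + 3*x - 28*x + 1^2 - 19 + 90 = -r^2 + r*(1 - x) + 2*x^2 - 25*x + 72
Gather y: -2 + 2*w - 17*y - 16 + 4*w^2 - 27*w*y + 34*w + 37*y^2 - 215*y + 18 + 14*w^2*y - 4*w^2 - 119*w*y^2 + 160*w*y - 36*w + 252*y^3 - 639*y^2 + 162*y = 252*y^3 + y^2*(-119*w - 602) + y*(14*w^2 + 133*w - 70)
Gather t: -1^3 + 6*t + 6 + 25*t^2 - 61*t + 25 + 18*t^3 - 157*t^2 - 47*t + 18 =18*t^3 - 132*t^2 - 102*t + 48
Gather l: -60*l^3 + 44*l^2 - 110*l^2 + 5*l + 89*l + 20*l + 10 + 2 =-60*l^3 - 66*l^2 + 114*l + 12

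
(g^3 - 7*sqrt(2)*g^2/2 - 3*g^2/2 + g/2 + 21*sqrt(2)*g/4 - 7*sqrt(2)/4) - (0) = g^3 - 7*sqrt(2)*g^2/2 - 3*g^2/2 + g/2 + 21*sqrt(2)*g/4 - 7*sqrt(2)/4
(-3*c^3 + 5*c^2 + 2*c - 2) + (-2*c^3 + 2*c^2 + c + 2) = -5*c^3 + 7*c^2 + 3*c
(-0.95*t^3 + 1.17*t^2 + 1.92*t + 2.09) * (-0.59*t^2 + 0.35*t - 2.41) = 0.5605*t^5 - 1.0228*t^4 + 1.5662*t^3 - 3.3808*t^2 - 3.8957*t - 5.0369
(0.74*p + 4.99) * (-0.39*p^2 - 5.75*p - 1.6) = -0.2886*p^3 - 6.2011*p^2 - 29.8765*p - 7.984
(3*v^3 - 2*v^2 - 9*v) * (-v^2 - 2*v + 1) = -3*v^5 - 4*v^4 + 16*v^3 + 16*v^2 - 9*v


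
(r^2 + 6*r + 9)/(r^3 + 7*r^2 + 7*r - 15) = (r + 3)/(r^2 + 4*r - 5)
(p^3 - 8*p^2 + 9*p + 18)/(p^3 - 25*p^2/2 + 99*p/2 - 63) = 2*(p + 1)/(2*p - 7)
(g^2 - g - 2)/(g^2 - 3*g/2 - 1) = 2*(g + 1)/(2*g + 1)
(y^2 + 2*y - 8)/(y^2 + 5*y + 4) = (y - 2)/(y + 1)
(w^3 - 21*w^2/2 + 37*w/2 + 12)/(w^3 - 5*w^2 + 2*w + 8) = (2*w^3 - 21*w^2 + 37*w + 24)/(2*(w^3 - 5*w^2 + 2*w + 8))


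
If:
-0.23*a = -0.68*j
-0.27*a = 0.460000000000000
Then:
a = -1.70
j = -0.58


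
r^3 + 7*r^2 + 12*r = r*(r + 3)*(r + 4)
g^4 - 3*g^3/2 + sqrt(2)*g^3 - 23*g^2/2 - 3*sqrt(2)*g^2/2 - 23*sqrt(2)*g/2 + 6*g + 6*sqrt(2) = (g - 4)*(g - 1/2)*(g + 3)*(g + sqrt(2))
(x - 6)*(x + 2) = x^2 - 4*x - 12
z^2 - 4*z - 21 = (z - 7)*(z + 3)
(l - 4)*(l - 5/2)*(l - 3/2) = l^3 - 8*l^2 + 79*l/4 - 15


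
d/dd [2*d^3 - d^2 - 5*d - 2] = 6*d^2 - 2*d - 5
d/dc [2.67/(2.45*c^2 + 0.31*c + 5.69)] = (-13.083*c - 0.8277)/(2.45*c^2 + 0.31*c + 5.69)^2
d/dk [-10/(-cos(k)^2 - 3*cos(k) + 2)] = 10*(2*cos(k) + 3)*sin(k)/(cos(k)^2 + 3*cos(k) - 2)^2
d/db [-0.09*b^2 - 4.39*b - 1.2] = -0.18*b - 4.39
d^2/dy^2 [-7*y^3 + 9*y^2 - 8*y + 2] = 18 - 42*y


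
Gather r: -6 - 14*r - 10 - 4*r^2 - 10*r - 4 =-4*r^2 - 24*r - 20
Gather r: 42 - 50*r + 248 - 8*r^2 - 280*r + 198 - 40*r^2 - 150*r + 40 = -48*r^2 - 480*r + 528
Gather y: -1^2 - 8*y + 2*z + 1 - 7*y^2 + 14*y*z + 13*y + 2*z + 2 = -7*y^2 + y*(14*z + 5) + 4*z + 2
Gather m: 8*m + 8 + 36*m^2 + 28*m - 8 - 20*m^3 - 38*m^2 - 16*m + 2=-20*m^3 - 2*m^2 + 20*m + 2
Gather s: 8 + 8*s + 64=8*s + 72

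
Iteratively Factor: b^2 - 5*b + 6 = (b - 3)*(b - 2)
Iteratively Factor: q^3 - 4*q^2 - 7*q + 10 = (q - 5)*(q^2 + q - 2) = (q - 5)*(q - 1)*(q + 2)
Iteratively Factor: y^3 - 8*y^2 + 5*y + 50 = (y + 2)*(y^2 - 10*y + 25) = (y - 5)*(y + 2)*(y - 5)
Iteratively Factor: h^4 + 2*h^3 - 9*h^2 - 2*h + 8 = (h + 1)*(h^3 + h^2 - 10*h + 8) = (h + 1)*(h + 4)*(h^2 - 3*h + 2) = (h - 2)*(h + 1)*(h + 4)*(h - 1)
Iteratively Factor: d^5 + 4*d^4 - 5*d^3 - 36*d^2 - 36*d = (d + 2)*(d^4 + 2*d^3 - 9*d^2 - 18*d) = (d - 3)*(d + 2)*(d^3 + 5*d^2 + 6*d) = (d - 3)*(d + 2)*(d + 3)*(d^2 + 2*d) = d*(d - 3)*(d + 2)*(d + 3)*(d + 2)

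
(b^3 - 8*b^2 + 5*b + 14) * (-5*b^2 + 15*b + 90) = -5*b^5 + 55*b^4 - 55*b^3 - 715*b^2 + 660*b + 1260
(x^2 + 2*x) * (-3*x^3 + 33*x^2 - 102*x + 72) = -3*x^5 + 27*x^4 - 36*x^3 - 132*x^2 + 144*x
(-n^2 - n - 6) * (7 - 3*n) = 3*n^3 - 4*n^2 + 11*n - 42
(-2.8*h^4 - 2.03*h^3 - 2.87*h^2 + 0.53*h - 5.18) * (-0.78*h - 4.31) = 2.184*h^5 + 13.6514*h^4 + 10.9879*h^3 + 11.9563*h^2 + 1.7561*h + 22.3258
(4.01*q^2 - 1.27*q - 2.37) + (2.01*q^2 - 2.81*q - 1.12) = 6.02*q^2 - 4.08*q - 3.49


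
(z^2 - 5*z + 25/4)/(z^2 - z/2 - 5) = (z - 5/2)/(z + 2)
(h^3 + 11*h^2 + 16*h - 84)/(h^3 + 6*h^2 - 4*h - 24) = (h + 7)/(h + 2)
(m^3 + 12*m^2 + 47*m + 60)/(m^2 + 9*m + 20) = m + 3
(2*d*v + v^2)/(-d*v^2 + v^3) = (2*d + v)/(v*(-d + v))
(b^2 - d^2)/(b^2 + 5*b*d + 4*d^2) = (b - d)/(b + 4*d)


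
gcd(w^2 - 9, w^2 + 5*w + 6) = w + 3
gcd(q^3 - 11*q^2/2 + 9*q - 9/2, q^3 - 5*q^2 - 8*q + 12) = q - 1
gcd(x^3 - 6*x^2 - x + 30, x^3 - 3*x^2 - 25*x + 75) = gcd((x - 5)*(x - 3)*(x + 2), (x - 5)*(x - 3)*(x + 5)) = x^2 - 8*x + 15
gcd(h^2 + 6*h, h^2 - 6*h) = h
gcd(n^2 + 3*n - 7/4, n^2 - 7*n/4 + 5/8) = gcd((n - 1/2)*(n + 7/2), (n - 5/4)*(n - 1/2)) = n - 1/2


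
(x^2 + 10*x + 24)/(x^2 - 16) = (x + 6)/(x - 4)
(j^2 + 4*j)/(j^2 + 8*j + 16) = j/(j + 4)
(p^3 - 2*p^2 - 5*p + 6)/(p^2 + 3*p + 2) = (p^2 - 4*p + 3)/(p + 1)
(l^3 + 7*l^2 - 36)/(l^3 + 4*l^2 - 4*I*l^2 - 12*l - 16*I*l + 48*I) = (l + 3)/(l - 4*I)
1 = 1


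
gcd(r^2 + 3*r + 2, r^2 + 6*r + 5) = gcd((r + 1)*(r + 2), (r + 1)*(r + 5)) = r + 1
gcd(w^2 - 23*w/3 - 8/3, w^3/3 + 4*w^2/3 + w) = 1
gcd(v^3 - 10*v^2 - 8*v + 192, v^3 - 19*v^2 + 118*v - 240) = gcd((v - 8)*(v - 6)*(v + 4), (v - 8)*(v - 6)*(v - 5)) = v^2 - 14*v + 48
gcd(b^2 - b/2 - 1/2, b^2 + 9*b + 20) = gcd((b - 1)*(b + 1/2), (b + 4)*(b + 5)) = 1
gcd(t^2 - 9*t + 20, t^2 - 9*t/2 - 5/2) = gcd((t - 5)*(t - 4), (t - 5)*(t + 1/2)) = t - 5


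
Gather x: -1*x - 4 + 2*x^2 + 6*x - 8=2*x^2 + 5*x - 12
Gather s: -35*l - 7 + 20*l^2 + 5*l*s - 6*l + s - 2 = 20*l^2 - 41*l + s*(5*l + 1) - 9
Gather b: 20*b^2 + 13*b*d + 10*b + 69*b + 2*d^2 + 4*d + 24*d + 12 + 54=20*b^2 + b*(13*d + 79) + 2*d^2 + 28*d + 66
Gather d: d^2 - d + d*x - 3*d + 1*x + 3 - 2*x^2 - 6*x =d^2 + d*(x - 4) - 2*x^2 - 5*x + 3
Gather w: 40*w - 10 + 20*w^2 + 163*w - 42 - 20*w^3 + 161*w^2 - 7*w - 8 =-20*w^3 + 181*w^2 + 196*w - 60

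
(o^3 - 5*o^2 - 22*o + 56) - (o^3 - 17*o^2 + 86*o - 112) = 12*o^2 - 108*o + 168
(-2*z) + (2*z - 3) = -3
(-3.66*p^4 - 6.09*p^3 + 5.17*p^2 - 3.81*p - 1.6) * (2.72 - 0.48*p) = 1.7568*p^5 - 7.032*p^4 - 19.0464*p^3 + 15.8912*p^2 - 9.5952*p - 4.352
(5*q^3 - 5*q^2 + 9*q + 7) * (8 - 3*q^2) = -15*q^5 + 15*q^4 + 13*q^3 - 61*q^2 + 72*q + 56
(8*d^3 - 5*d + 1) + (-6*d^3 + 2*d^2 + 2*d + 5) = 2*d^3 + 2*d^2 - 3*d + 6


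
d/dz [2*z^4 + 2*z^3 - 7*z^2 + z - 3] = 8*z^3 + 6*z^2 - 14*z + 1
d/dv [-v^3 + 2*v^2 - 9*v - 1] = -3*v^2 + 4*v - 9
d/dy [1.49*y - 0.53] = 1.49000000000000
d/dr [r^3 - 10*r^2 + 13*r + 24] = 3*r^2 - 20*r + 13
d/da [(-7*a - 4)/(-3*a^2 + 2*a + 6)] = (-21*a^2 - 24*a - 34)/(9*a^4 - 12*a^3 - 32*a^2 + 24*a + 36)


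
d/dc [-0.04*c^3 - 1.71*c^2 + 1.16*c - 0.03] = -0.12*c^2 - 3.42*c + 1.16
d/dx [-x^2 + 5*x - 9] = 5 - 2*x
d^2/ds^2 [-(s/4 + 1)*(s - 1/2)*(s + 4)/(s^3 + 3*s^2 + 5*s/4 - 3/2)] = 2*(-9*s^3 - 78*s^2 - 192*s - 146)/(8*s^6 + 84*s^5 + 366*s^4 + 847*s^3 + 1098*s^2 + 756*s + 216)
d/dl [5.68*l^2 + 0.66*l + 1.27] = 11.36*l + 0.66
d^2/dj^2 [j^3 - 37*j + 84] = 6*j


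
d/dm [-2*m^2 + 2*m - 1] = 2 - 4*m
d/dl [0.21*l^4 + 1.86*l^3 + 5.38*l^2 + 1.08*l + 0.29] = 0.84*l^3 + 5.58*l^2 + 10.76*l + 1.08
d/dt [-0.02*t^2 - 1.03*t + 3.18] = -0.04*t - 1.03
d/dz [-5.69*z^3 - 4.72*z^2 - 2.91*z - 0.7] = -17.07*z^2 - 9.44*z - 2.91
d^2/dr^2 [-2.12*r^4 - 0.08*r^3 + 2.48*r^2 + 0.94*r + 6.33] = -25.44*r^2 - 0.48*r + 4.96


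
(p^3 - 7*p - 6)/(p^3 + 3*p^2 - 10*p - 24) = (p + 1)/(p + 4)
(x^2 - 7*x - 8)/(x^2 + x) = (x - 8)/x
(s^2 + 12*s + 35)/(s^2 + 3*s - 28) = (s + 5)/(s - 4)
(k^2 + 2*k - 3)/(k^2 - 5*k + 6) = (k^2 + 2*k - 3)/(k^2 - 5*k + 6)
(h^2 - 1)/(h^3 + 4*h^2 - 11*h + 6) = (h + 1)/(h^2 + 5*h - 6)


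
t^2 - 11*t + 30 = (t - 6)*(t - 5)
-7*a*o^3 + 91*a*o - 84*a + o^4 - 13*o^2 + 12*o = (-7*a + o)*(o - 3)*(o - 1)*(o + 4)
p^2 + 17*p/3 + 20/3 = (p + 5/3)*(p + 4)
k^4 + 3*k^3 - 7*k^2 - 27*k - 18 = (k - 3)*(k + 1)*(k + 2)*(k + 3)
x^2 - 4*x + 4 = (x - 2)^2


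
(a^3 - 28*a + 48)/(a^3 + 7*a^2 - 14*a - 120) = (a - 2)/(a + 5)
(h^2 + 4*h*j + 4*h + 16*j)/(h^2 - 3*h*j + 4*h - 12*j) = (h + 4*j)/(h - 3*j)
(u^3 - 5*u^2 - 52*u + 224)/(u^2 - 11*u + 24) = (u^2 + 3*u - 28)/(u - 3)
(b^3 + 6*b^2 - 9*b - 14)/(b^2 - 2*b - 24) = (-b^3 - 6*b^2 + 9*b + 14)/(-b^2 + 2*b + 24)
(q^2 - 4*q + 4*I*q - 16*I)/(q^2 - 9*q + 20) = (q + 4*I)/(q - 5)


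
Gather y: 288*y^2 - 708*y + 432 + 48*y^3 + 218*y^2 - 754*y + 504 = 48*y^3 + 506*y^2 - 1462*y + 936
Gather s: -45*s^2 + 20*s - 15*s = -45*s^2 + 5*s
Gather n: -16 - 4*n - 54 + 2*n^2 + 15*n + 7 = 2*n^2 + 11*n - 63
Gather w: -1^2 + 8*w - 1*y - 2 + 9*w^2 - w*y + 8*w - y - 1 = 9*w^2 + w*(16 - y) - 2*y - 4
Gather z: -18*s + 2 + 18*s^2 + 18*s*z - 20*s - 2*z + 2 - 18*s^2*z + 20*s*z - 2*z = 18*s^2 - 38*s + z*(-18*s^2 + 38*s - 4) + 4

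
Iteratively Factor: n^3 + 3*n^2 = (n)*(n^2 + 3*n) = n^2*(n + 3)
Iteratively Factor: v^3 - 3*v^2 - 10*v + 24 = (v - 2)*(v^2 - v - 12) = (v - 2)*(v + 3)*(v - 4)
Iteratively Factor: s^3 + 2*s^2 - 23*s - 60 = (s + 3)*(s^2 - s - 20) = (s + 3)*(s + 4)*(s - 5)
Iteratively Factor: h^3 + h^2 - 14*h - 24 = (h + 3)*(h^2 - 2*h - 8) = (h + 2)*(h + 3)*(h - 4)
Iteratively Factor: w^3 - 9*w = (w)*(w^2 - 9) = w*(w + 3)*(w - 3)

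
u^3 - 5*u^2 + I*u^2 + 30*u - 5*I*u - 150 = (u - 5)*(u - 5*I)*(u + 6*I)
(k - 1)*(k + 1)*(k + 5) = k^3 + 5*k^2 - k - 5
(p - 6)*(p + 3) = p^2 - 3*p - 18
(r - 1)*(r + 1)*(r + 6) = r^3 + 6*r^2 - r - 6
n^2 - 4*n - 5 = (n - 5)*(n + 1)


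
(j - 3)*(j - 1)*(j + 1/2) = j^3 - 7*j^2/2 + j + 3/2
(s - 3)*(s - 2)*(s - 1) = s^3 - 6*s^2 + 11*s - 6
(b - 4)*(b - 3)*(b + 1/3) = b^3 - 20*b^2/3 + 29*b/3 + 4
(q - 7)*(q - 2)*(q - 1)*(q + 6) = q^4 - 4*q^3 - 37*q^2 + 124*q - 84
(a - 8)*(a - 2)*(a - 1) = a^3 - 11*a^2 + 26*a - 16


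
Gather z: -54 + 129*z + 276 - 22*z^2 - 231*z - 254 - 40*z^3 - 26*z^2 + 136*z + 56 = -40*z^3 - 48*z^2 + 34*z + 24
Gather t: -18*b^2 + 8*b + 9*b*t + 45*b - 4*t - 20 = -18*b^2 + 53*b + t*(9*b - 4) - 20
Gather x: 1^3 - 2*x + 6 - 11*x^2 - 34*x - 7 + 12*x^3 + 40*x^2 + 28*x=12*x^3 + 29*x^2 - 8*x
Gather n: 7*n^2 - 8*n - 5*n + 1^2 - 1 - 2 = 7*n^2 - 13*n - 2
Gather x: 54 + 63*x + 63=63*x + 117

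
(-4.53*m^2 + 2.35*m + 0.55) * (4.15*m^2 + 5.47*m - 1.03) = -18.7995*m^4 - 15.0266*m^3 + 19.8029*m^2 + 0.588*m - 0.5665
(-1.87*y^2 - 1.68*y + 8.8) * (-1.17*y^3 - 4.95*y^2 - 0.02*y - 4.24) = 2.1879*y^5 + 11.2221*y^4 - 1.9426*y^3 - 35.5976*y^2 + 6.9472*y - 37.312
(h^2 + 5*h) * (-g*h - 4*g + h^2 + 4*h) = -g*h^3 - 9*g*h^2 - 20*g*h + h^4 + 9*h^3 + 20*h^2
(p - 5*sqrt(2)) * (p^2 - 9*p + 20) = p^3 - 9*p^2 - 5*sqrt(2)*p^2 + 20*p + 45*sqrt(2)*p - 100*sqrt(2)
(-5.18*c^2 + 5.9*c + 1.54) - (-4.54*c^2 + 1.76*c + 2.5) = -0.64*c^2 + 4.14*c - 0.96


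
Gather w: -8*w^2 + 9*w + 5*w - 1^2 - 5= -8*w^2 + 14*w - 6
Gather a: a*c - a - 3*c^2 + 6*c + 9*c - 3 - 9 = a*(c - 1) - 3*c^2 + 15*c - 12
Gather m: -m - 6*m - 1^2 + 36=35 - 7*m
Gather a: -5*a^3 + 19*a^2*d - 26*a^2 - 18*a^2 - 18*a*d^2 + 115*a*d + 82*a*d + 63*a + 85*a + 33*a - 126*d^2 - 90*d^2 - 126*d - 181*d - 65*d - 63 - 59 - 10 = -5*a^3 + a^2*(19*d - 44) + a*(-18*d^2 + 197*d + 181) - 216*d^2 - 372*d - 132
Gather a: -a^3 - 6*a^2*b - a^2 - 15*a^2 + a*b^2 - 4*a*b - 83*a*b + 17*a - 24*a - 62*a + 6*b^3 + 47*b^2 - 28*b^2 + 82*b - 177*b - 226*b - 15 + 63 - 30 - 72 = -a^3 + a^2*(-6*b - 16) + a*(b^2 - 87*b - 69) + 6*b^3 + 19*b^2 - 321*b - 54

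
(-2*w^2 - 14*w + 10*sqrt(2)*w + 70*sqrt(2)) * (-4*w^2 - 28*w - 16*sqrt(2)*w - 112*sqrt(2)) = 8*w^4 - 8*sqrt(2)*w^3 + 112*w^3 - 112*sqrt(2)*w^2 + 72*w^2 - 4480*w - 392*sqrt(2)*w - 15680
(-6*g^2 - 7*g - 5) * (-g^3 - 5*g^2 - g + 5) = 6*g^5 + 37*g^4 + 46*g^3 + 2*g^2 - 30*g - 25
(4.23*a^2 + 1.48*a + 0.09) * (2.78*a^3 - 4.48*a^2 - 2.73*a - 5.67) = 11.7594*a^5 - 14.836*a^4 - 17.9281*a^3 - 28.4277*a^2 - 8.6373*a - 0.5103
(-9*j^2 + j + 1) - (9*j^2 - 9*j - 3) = -18*j^2 + 10*j + 4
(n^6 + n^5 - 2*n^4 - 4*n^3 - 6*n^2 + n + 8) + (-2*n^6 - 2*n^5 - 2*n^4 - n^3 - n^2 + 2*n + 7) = -n^6 - n^5 - 4*n^4 - 5*n^3 - 7*n^2 + 3*n + 15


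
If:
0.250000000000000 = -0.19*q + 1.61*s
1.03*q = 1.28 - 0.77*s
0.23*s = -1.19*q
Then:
No Solution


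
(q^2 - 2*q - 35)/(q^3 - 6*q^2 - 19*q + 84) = (q + 5)/(q^2 + q - 12)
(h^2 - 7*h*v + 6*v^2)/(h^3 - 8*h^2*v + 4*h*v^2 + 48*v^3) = (-h + v)/(-h^2 + 2*h*v + 8*v^2)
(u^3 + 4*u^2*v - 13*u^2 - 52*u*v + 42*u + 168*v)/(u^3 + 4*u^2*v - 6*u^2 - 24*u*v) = (u - 7)/u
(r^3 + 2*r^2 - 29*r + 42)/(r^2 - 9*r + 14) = (r^2 + 4*r - 21)/(r - 7)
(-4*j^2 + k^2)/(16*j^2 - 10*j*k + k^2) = (-2*j - k)/(8*j - k)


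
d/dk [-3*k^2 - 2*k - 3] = -6*k - 2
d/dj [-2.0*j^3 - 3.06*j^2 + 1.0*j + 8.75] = -6.0*j^2 - 6.12*j + 1.0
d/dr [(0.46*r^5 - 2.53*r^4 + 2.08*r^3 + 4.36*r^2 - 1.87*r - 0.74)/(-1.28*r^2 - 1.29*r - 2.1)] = (-1.7664*r^6 + 4.1032*r^5 + 2.2987*r^4 + 15.8856*r^3 - 21.122*r^2 - 20.2064*r + 2.9724)/(1.6384*r^4 + 3.3024*r^3 + 7.0401*r^2 + 5.418*r + 4.41)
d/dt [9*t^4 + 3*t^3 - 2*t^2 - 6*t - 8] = 36*t^3 + 9*t^2 - 4*t - 6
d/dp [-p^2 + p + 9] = 1 - 2*p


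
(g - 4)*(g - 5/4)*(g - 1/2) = g^3 - 23*g^2/4 + 61*g/8 - 5/2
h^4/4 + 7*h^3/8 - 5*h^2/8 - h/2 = h*(h/4 + 1)*(h - 1)*(h + 1/2)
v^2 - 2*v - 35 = (v - 7)*(v + 5)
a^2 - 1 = (a - 1)*(a + 1)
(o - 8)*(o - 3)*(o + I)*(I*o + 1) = I*o^4 - 11*I*o^3 + 25*I*o^2 - 11*I*o + 24*I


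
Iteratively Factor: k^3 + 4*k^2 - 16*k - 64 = (k - 4)*(k^2 + 8*k + 16) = (k - 4)*(k + 4)*(k + 4)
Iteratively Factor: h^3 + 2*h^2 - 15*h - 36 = (h + 3)*(h^2 - h - 12) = (h + 3)^2*(h - 4)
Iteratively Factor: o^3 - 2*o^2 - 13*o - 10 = (o - 5)*(o^2 + 3*o + 2) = (o - 5)*(o + 1)*(o + 2)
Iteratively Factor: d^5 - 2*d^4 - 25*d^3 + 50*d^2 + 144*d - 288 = (d - 3)*(d^4 + d^3 - 22*d^2 - 16*d + 96) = (d - 3)*(d - 2)*(d^3 + 3*d^2 - 16*d - 48) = (d - 4)*(d - 3)*(d - 2)*(d^2 + 7*d + 12) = (d - 4)*(d - 3)*(d - 2)*(d + 4)*(d + 3)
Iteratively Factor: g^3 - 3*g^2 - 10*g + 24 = (g - 4)*(g^2 + g - 6) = (g - 4)*(g + 3)*(g - 2)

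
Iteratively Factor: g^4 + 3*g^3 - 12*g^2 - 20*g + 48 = (g - 2)*(g^3 + 5*g^2 - 2*g - 24) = (g - 2)*(g + 4)*(g^2 + g - 6) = (g - 2)^2*(g + 4)*(g + 3)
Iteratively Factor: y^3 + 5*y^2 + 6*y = (y)*(y^2 + 5*y + 6) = y*(y + 2)*(y + 3)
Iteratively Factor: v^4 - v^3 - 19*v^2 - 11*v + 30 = (v - 5)*(v^3 + 4*v^2 + v - 6) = (v - 5)*(v + 3)*(v^2 + v - 2) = (v - 5)*(v + 2)*(v + 3)*(v - 1)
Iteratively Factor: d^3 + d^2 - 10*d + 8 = (d - 1)*(d^2 + 2*d - 8) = (d - 2)*(d - 1)*(d + 4)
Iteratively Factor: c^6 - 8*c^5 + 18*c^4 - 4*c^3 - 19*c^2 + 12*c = (c + 1)*(c^5 - 9*c^4 + 27*c^3 - 31*c^2 + 12*c) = (c - 1)*(c + 1)*(c^4 - 8*c^3 + 19*c^2 - 12*c) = (c - 3)*(c - 1)*(c + 1)*(c^3 - 5*c^2 + 4*c) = (c - 4)*(c - 3)*(c - 1)*(c + 1)*(c^2 - c) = c*(c - 4)*(c - 3)*(c - 1)*(c + 1)*(c - 1)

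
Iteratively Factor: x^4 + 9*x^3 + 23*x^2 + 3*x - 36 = (x + 3)*(x^3 + 6*x^2 + 5*x - 12) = (x + 3)^2*(x^2 + 3*x - 4) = (x + 3)^2*(x + 4)*(x - 1)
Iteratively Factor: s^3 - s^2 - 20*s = (s)*(s^2 - s - 20) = s*(s + 4)*(s - 5)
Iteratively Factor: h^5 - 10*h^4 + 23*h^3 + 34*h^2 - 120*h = (h - 5)*(h^4 - 5*h^3 - 2*h^2 + 24*h) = (h - 5)*(h - 3)*(h^3 - 2*h^2 - 8*h) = (h - 5)*(h - 3)*(h + 2)*(h^2 - 4*h) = h*(h - 5)*(h - 3)*(h + 2)*(h - 4)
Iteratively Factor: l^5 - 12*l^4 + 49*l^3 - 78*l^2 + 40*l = (l - 1)*(l^4 - 11*l^3 + 38*l^2 - 40*l) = (l - 2)*(l - 1)*(l^3 - 9*l^2 + 20*l) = l*(l - 2)*(l - 1)*(l^2 - 9*l + 20) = l*(l - 5)*(l - 2)*(l - 1)*(l - 4)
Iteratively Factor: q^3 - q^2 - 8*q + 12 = (q - 2)*(q^2 + q - 6) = (q - 2)*(q + 3)*(q - 2)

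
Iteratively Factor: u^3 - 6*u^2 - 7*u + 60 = (u - 4)*(u^2 - 2*u - 15) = (u - 4)*(u + 3)*(u - 5)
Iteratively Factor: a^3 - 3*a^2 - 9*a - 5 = (a - 5)*(a^2 + 2*a + 1) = (a - 5)*(a + 1)*(a + 1)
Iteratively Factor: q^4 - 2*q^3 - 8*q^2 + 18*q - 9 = (q - 1)*(q^3 - q^2 - 9*q + 9) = (q - 1)^2*(q^2 - 9) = (q - 1)^2*(q + 3)*(q - 3)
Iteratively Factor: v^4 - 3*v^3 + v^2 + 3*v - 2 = (v - 1)*(v^3 - 2*v^2 - v + 2) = (v - 1)*(v + 1)*(v^2 - 3*v + 2) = (v - 1)^2*(v + 1)*(v - 2)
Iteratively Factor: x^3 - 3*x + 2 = (x + 2)*(x^2 - 2*x + 1) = (x - 1)*(x + 2)*(x - 1)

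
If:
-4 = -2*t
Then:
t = 2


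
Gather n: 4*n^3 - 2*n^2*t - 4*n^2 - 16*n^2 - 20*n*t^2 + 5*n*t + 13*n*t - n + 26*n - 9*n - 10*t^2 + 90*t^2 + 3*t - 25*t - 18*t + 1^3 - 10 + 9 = 4*n^3 + n^2*(-2*t - 20) + n*(-20*t^2 + 18*t + 16) + 80*t^2 - 40*t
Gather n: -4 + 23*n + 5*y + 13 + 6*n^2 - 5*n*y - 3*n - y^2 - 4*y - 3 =6*n^2 + n*(20 - 5*y) - y^2 + y + 6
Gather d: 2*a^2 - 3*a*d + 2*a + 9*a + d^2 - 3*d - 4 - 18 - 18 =2*a^2 + 11*a + d^2 + d*(-3*a - 3) - 40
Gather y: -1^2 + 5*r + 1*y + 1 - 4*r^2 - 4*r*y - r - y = -4*r^2 - 4*r*y + 4*r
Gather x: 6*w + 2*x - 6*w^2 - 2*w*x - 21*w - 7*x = -6*w^2 - 15*w + x*(-2*w - 5)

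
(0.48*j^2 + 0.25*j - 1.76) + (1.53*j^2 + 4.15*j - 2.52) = 2.01*j^2 + 4.4*j - 4.28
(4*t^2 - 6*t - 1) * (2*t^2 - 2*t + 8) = 8*t^4 - 20*t^3 + 42*t^2 - 46*t - 8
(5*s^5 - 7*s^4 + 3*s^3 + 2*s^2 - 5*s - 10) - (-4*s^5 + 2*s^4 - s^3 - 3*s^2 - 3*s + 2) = 9*s^5 - 9*s^4 + 4*s^3 + 5*s^2 - 2*s - 12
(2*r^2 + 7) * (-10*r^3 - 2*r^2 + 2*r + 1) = -20*r^5 - 4*r^4 - 66*r^3 - 12*r^2 + 14*r + 7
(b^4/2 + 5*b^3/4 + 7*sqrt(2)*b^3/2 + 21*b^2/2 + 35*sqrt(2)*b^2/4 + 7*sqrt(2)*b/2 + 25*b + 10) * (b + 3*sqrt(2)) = b^5/2 + 5*b^4/4 + 5*sqrt(2)*b^4 + 25*sqrt(2)*b^3/2 + 63*b^3/2 + 35*sqrt(2)*b^2 + 155*b^2/2 + 31*b + 75*sqrt(2)*b + 30*sqrt(2)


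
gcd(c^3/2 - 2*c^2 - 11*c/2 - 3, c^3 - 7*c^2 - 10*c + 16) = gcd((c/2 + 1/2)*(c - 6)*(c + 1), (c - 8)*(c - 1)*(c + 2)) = 1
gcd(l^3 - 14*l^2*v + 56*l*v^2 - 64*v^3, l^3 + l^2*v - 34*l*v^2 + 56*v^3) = l^2 - 6*l*v + 8*v^2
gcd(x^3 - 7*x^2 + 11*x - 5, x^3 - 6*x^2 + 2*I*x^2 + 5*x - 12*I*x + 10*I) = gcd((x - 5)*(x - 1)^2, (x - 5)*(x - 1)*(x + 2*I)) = x^2 - 6*x + 5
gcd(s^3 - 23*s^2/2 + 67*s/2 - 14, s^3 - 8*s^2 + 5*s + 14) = s - 7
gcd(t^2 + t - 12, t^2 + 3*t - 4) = t + 4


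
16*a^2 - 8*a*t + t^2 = (-4*a + t)^2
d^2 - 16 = (d - 4)*(d + 4)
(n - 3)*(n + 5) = n^2 + 2*n - 15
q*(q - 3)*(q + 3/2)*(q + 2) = q^4 + q^3/2 - 15*q^2/2 - 9*q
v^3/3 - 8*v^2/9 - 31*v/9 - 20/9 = (v/3 + 1/3)*(v - 5)*(v + 4/3)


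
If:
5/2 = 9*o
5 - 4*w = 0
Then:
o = 5/18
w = 5/4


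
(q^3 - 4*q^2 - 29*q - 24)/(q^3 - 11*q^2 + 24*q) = (q^2 + 4*q + 3)/(q*(q - 3))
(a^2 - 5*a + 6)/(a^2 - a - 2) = (a - 3)/(a + 1)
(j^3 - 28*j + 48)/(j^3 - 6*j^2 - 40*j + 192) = (j - 2)/(j - 8)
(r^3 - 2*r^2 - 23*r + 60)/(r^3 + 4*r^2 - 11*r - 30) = (r - 4)/(r + 2)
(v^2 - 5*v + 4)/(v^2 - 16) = (v - 1)/(v + 4)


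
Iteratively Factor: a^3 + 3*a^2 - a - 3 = (a + 1)*(a^2 + 2*a - 3) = (a + 1)*(a + 3)*(a - 1)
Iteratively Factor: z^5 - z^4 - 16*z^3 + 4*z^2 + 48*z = (z - 4)*(z^4 + 3*z^3 - 4*z^2 - 12*z) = (z - 4)*(z + 3)*(z^3 - 4*z) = z*(z - 4)*(z + 3)*(z^2 - 4) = z*(z - 4)*(z - 2)*(z + 3)*(z + 2)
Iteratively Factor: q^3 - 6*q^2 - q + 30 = (q + 2)*(q^2 - 8*q + 15) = (q - 3)*(q + 2)*(q - 5)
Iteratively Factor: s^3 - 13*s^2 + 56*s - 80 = (s - 4)*(s^2 - 9*s + 20) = (s - 4)^2*(s - 5)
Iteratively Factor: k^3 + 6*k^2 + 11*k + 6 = (k + 3)*(k^2 + 3*k + 2) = (k + 1)*(k + 3)*(k + 2)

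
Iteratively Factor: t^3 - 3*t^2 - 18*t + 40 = (t - 2)*(t^2 - t - 20) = (t - 5)*(t - 2)*(t + 4)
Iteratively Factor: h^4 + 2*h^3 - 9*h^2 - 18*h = (h + 2)*(h^3 - 9*h) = (h + 2)*(h + 3)*(h^2 - 3*h) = (h - 3)*(h + 2)*(h + 3)*(h)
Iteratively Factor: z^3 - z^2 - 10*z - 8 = (z - 4)*(z^2 + 3*z + 2) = (z - 4)*(z + 1)*(z + 2)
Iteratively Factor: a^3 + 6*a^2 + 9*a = (a + 3)*(a^2 + 3*a) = a*(a + 3)*(a + 3)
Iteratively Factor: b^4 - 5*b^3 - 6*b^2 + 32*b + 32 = (b + 1)*(b^3 - 6*b^2 + 32) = (b - 4)*(b + 1)*(b^2 - 2*b - 8) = (b - 4)*(b + 1)*(b + 2)*(b - 4)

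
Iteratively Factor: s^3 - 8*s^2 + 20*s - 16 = (s - 2)*(s^2 - 6*s + 8) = (s - 2)^2*(s - 4)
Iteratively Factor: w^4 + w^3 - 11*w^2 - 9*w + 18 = (w - 1)*(w^3 + 2*w^2 - 9*w - 18) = (w - 1)*(w + 2)*(w^2 - 9) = (w - 1)*(w + 2)*(w + 3)*(w - 3)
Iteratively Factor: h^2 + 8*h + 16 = (h + 4)*(h + 4)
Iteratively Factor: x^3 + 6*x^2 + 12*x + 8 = (x + 2)*(x^2 + 4*x + 4) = (x + 2)^2*(x + 2)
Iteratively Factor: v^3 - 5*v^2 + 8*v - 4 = (v - 2)*(v^2 - 3*v + 2) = (v - 2)^2*(v - 1)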